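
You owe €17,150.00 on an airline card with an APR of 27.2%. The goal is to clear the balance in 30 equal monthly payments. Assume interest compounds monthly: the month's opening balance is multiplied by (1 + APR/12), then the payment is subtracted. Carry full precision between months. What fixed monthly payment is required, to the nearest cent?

€794.11

Monthly rate r = 27.2%/12 = 2.26667% = 0.0226667.
Level-payment amortization: P = B₀·r / (1 − (1+r)^(−n)) = 17150.00·0.0226667 / (1 − 1.02267^(−30)).
Denominator 1 − (1+r)^(−30) = 0.489522055.
P = 388.733 / 0.489522055 ≈ 794.11.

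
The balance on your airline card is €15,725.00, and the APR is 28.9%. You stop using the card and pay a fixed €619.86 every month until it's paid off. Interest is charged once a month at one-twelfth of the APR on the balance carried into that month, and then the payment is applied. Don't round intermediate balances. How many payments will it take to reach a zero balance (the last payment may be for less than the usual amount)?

40 months

Monthly rate r = 28.9%/12 = 2.40833% = 0.0240833.
Recurrence: B ← B·(1+r) − €619.86.
Month 1: interest €378.71; balance after payment €15,483.85.
Month 2: interest €372.90; balance after payment €15,236.89.
Closed form: n = −ln(1 − rB₀/P)/ln(1+r) = −ln(0.38904)/ln(1.02408) ≈ 39.671, so the balance reaches zero during payment 40.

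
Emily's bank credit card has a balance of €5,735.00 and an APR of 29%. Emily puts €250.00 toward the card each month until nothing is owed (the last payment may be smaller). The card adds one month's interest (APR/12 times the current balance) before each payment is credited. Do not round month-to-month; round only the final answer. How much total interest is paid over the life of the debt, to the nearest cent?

Monthly rate r = 29%/12 = 2.41667% = 0.0241667.
Payoff takes n = ⌈−ln(1 − rB₀/P)/ln(1+r)⌉ = ⌈33.849⌉ = 34 payments; the last is €212.70.
Total paid = 33·€250.00 + €212.70 = €8,462.70.
Total interest = total paid − principal = €8,462.70 − €5,735.00 = €2,727.70.

€2,727.70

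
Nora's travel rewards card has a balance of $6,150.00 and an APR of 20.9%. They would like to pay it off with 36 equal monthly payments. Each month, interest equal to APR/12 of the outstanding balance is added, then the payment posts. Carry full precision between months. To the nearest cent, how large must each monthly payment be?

$231.39

Monthly rate r = 20.9%/12 = 1.74167% = 0.0174167.
Level-payment amortization: P = B₀·r / (1 − (1+r)^(−n)) = 6150.00·0.0174167 / (1 − 1.01742^(−36)).
Denominator 1 − (1+r)^(−36) = 0.462916905.
P = 107.112 / 0.462916905 ≈ 231.39.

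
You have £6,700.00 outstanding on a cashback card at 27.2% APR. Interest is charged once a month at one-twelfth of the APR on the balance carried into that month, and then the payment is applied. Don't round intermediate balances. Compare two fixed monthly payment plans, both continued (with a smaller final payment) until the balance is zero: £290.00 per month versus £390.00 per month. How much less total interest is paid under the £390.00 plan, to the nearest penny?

£1,012.49

Monthly rate r = 27.2%/12 = 2.26667% = 0.0226667.
At £290.00/mo: n = ⌈−ln(1 − rB₀/P)/ln(1+r)⌉ = 34 payments (last £26.31); total interest = total paid − £6,700.00 = £2,896.31.
At £390.00/mo: 23 payments (last £3.82); total interest £1,883.82.
Interest saved = £2,896.31 − £1,883.82 = £1,012.49.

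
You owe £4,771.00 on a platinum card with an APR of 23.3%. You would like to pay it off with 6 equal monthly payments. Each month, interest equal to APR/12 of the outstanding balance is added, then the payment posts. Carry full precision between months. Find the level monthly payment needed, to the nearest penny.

£850.07

Monthly rate r = 23.3%/12 = 1.94167% = 0.0194167.
Level-payment amortization: P = B₀·r / (1 − (1+r)^(−n)) = 4771.00·0.0194167 / (1 − 1.01942^(−6)).
Denominator 1 − (1+r)^(−6) = 0.108975549.
P = 92.6369 / 0.108975549 ≈ 850.07.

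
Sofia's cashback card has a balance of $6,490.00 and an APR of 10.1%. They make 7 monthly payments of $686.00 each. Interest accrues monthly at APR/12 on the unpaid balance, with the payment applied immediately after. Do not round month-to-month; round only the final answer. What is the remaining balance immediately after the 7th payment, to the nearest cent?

Monthly rate r = 10.1%/12 = 0.841667% = 0.00841667.
Each month: B ← B·(1+r) − $686.00.
Month 1: interest $54.62; balance after payment $5,858.62.
Month 2: interest $49.31; balance after payment $5,221.93.
Month 3: interest $43.95; balance after payment $4,579.89.
Month 4: interest $38.55; balance after payment $3,932.43.
Month 5: interest $33.10; balance after payment $3,279.53.
Month 6: interest $27.60; balance after payment $2,621.13.
Month 7: interest $22.06; balance after payment $1,957.19.

$1,957.19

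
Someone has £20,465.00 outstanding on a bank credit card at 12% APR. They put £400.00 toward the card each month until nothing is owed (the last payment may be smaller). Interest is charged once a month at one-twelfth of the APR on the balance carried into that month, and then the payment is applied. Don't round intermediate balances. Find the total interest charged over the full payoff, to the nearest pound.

Monthly rate r = 12%/12 = 1% = 0.01.
Payoff takes n = ⌈−ln(1 − rB₀/P)/ln(1+r)⌉ = ⌈72.025⌉ = 73 payments; the last is £10.01.
Total paid = 72·£400.00 + £10.01 = £28,810.01.
Total interest = total paid − principal = £28,810.01 − £20,465.00 = £8,345.01.

£8,345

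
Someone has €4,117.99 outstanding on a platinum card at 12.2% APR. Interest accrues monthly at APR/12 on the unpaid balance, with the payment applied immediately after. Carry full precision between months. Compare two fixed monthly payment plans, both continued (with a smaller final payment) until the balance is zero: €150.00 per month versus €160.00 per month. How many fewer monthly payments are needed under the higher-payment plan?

3 fewer payments

Monthly rate r = 12.2%/12 = 1.01667% = 0.0101667.
At €150.00/mo: n = ⌈−ln(1 − rB₀/P)/ln(1+r)⌉ = 33 payments (last €53.20); total interest = total paid − €4,117.99 = €735.21.
At €160.00/mo: 30 payments (last €158.37); total interest €680.38.
Payments saved = 33 − 30 = 3.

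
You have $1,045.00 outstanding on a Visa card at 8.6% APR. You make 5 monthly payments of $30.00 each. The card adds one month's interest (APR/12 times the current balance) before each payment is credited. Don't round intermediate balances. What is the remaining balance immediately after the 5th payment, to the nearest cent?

Monthly rate r = 8.6%/12 = 0.716667% = 0.00716667.
Each month: B ← B·(1+r) − $30.00.
Month 1: interest $7.49; balance after payment $1,022.49.
Month 2: interest $7.33; balance after payment $999.82.
Month 3: interest $7.17; balance after payment $976.98.
Month 4: interest $7.00; balance after payment $953.98.
Month 5: interest $6.84; balance after payment $930.82.

$930.82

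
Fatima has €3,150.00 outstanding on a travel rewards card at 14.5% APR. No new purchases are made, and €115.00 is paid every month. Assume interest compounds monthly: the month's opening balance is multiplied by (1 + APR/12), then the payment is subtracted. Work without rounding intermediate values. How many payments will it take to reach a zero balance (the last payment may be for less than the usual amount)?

34 payments

Monthly rate r = 14.5%/12 = 1.20833% = 0.0120833.
Recurrence: B ← B·(1+r) − €115.00.
Month 1: interest €38.06; balance after payment €3,073.06.
Month 2: interest €37.13; balance after payment €2,995.20.
Closed form: n = −ln(1 − rB₀/P)/ln(1+r) = −ln(0.66902)/ln(1.01208) ≈ 33.464, so the balance reaches zero during payment 34.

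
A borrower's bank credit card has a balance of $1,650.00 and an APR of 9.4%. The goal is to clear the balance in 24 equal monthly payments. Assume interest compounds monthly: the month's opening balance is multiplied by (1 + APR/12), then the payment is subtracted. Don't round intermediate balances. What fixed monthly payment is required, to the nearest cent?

Monthly rate r = 9.4%/12 = 0.783333% = 0.00783333.
Level-payment amortization: P = B₀·r / (1 − (1+r)^(−n)) = 1650.00·0.00783333 / (1 − 1.00783^(−24)).
Denominator 1 − (1+r)^(−24) = 0.170778101.
P = 12.925 / 0.170778101 ≈ 75.68.

$75.68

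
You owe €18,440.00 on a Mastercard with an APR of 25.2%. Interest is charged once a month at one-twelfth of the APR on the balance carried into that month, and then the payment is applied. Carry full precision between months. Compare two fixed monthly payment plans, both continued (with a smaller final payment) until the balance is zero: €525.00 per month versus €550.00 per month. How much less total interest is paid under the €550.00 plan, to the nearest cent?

Monthly rate r = 25.2%/12 = 2.1% = 0.021.
At €525.00/mo: n = ⌈−ln(1 − rB₀/P)/ln(1+r)⌉ = 65 payments (last €198.39); total interest = total paid − €18,440.00 = €15,358.39.
At €550.00/mo: 59 payments (last €325.69); total interest €13,785.69.
Interest saved = €15,358.39 − €13,785.69 = €1,572.70.

€1,572.70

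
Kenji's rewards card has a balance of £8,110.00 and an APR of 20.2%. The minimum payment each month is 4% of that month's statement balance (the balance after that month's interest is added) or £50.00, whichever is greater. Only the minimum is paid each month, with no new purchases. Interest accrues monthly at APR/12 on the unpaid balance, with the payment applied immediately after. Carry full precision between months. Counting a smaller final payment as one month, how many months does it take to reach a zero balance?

111 months

Monthly rate r = 20.2%/12 = 1.68333% = 0.0168333.
While 4% of the post-interest balance exceeds £50.00, each month B ← (B·(1+r))·(1 − 0.04), i.e. B shrinks by the factor (1+r)·0.96 = 0.97616.
This holds for months 1–79. Entering month 80 the balance is £1,205.54; 4% of the post-interest balance is now below £50.00, so the flat £50.00 minimum applies from here.
From month 80 a fixed £50.00 at rate r clears £1,205.54 in 32 more payments. Total: 79 + 32 = 111 months.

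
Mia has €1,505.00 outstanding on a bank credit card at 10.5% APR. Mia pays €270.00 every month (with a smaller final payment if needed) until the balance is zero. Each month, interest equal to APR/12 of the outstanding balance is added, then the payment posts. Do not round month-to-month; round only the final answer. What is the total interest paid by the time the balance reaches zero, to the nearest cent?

€44.91

Monthly rate r = 10.5%/12 = 0.875% = 0.00875.
Payoff takes n = ⌈−ln(1 − rB₀/P)/ln(1+r)⌉ = ⌈5.740⌉ = 6 payments; the last is €199.91.
Total paid = 5·€270.00 + €199.91 = €1,549.91.
Total interest = total paid − principal = €1,549.91 − €1,505.00 = €44.91.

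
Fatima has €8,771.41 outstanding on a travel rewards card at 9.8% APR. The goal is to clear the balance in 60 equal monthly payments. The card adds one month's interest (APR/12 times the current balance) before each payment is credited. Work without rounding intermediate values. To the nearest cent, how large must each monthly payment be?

Monthly rate r = 9.8%/12 = 0.816667% = 0.00816667.
Level-payment amortization: P = B₀·r / (1 − (1+r)^(−n)) = 8771.41·0.00816667 / (1 − 1.00817^(−60)).
Denominator 1 − (1+r)^(−60) = 0.386153262.
P = 71.6332 / 0.386153262 ≈ 185.50.

€185.50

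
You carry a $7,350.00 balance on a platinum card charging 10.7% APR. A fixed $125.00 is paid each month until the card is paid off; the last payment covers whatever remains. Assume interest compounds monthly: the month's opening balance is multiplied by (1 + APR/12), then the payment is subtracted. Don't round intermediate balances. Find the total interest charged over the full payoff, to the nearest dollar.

Monthly rate r = 10.7%/12 = 0.891667% = 0.00891667.
Payoff takes n = ⌈−ln(1 − rB₀/P)/ln(1+r)⌉ = ⌈83.694⌉ = 84 payments; the last is $86.92.
Total paid = 83·$125.00 + $86.92 = $10,461.92.
Total interest = total paid − principal = $10,461.92 − $7,350.00 = $3,111.92.

$3,112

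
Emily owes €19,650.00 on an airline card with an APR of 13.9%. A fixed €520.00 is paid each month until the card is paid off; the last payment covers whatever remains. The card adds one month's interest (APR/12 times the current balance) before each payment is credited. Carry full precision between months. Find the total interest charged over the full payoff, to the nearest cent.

€6,346.00

Monthly rate r = 13.9%/12 = 1.15833% = 0.0115833.
Payoff takes n = ⌈−ln(1 − rB₀/P)/ln(1+r)⌉ = ⌈49.992⌉ = 50 payments; the last is €516.00.
Total paid = 49·€520.00 + €516.00 = €25,996.00.
Total interest = total paid − principal = €25,996.00 − €19,650.00 = €6,346.00.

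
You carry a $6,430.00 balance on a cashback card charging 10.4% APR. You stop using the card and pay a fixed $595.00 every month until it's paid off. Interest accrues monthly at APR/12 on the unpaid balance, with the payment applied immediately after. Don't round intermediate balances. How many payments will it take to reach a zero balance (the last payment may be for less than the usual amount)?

Monthly rate r = 10.4%/12 = 0.866667% = 0.00866667.
Recurrence: B ← B·(1+r) − $595.00.
Month 1: interest $55.73; balance after payment $5,890.73.
Month 2: interest $51.05; balance after payment $5,346.78.
Closed form: n = −ln(1 − rB₀/P)/ln(1+r) = −ln(0.90634)/ln(1.00867) ≈ 11.396, so the balance reaches zero during payment 12.

12 months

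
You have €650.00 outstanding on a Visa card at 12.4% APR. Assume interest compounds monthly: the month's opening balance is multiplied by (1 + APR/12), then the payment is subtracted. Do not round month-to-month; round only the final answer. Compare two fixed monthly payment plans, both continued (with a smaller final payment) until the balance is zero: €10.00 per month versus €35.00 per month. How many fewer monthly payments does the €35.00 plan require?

Monthly rate r = 12.4%/12 = 1.03333% = 0.0103333.
At €10.00/mo: n = ⌈−ln(1 − rB₀/P)/ln(1+r)⌉ = 109 payments (last €3.37); total interest = total paid − €650.00 = €433.37.
At €35.00/mo: 21 payments (last €25.47); total interest €75.47.
Payments saved = 109 − 21 = 88.

88 fewer payments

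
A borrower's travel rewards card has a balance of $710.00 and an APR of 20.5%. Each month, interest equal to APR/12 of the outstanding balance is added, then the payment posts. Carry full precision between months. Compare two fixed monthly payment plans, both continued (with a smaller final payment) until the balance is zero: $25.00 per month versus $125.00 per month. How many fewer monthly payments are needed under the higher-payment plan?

33 fewer payments

Monthly rate r = 20.5%/12 = 1.70833% = 0.0170833.
At $25.00/mo: n = ⌈−ln(1 − rB₀/P)/ln(1+r)⌉ = 40 payments (last $4.89); total interest = total paid − $710.00 = $269.89.
At $125.00/mo: 7 payments (last $3.24); total interest $43.24.
Payments saved = 40 − 7 = 33.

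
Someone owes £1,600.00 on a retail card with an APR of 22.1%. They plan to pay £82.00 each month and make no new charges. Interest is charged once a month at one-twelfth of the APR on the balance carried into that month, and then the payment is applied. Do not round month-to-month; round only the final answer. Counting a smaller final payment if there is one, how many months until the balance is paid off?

25 months

Monthly rate r = 22.1%/12 = 1.84167% = 0.0184167.
Recurrence: B ← B·(1+r) − £82.00.
Month 1: interest £29.47; balance after payment £1,547.47.
Month 2: interest £28.50; balance after payment £1,493.97.
Closed form: n = −ln(1 − rB₀/P)/ln(1+r) = −ln(0.64065)/ln(1.01842) ≈ 24.400, so the balance reaches zero during payment 25.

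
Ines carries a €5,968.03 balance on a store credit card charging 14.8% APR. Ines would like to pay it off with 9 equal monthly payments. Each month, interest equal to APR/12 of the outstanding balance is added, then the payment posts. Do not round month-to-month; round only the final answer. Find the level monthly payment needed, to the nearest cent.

€704.67

Monthly rate r = 14.8%/12 = 1.23333% = 0.0123333.
Level-payment amortization: P = B₀·r / (1 − (1+r)^(−n)) = 5968.03·0.0123333 / (1 − 1.01233^(−9)).
Denominator 1 − (1+r)^(−9) = 0.10445345.
P = 73.6057 / 0.10445345 ≈ 704.67.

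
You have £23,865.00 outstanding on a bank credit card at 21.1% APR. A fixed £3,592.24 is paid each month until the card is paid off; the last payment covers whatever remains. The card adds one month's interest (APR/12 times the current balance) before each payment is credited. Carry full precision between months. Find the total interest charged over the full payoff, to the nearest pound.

Monthly rate r = 21.1%/12 = 1.75833% = 0.0175833.
Payoff takes n = ⌈−ln(1 − rB₀/P)/ln(1+r)⌉ = ⌈7.127⌉ = 8 payments; the last is £458.19.
Total paid = 7·£3,592.24 + £458.19 = £25,603.87.
Total interest = total paid − principal = £25,603.87 − £23,865.00 = £1,738.87.

£1,739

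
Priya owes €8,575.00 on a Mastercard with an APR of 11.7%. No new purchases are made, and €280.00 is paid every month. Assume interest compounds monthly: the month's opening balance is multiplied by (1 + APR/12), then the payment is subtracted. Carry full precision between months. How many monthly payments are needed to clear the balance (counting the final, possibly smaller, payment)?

Monthly rate r = 11.7%/12 = 0.975% = 0.00975.
Recurrence: B ← B·(1+r) − €280.00.
Month 1: interest €83.61; balance after payment €8,378.61.
Month 2: interest €81.69; balance after payment €8,180.30.
Closed form: n = −ln(1 − rB₀/P)/ln(1+r) = −ln(0.70141)/ln(1.00975) ≈ 36.553, so the balance reaches zero during payment 37.

37 payments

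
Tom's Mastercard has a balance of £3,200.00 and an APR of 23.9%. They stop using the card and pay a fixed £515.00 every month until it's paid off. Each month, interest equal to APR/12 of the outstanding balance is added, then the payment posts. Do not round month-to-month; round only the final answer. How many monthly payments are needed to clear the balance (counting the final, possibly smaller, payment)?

Monthly rate r = 23.9%/12 = 1.99167% = 0.0199167.
Recurrence: B ← B·(1+r) − £515.00.
Month 1: interest £63.73; balance after payment £2,748.73.
Month 2: interest £54.75; balance after payment £2,288.48.
Closed form: n = −ln(1 − rB₀/P)/ln(1+r) = −ln(0.87625)/ln(1.01992) ≈ 6.699, so the balance reaches zero during payment 7.

7 months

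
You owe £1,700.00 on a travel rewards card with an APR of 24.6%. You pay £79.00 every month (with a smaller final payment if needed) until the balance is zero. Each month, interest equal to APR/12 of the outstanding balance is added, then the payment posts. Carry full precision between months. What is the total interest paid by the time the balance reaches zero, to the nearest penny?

Monthly rate r = 24.6%/12 = 2.05% = 0.0205.
Payoff takes n = ⌈−ln(1 − rB₀/P)/ln(1+r)⌉ = ⌈28.673⌉ = 29 payments; the last is £53.35.
Total paid = 28·£79.00 + £53.35 = £2,265.35.
Total interest = total paid − principal = £2,265.35 − £1,700.00 = £565.35.

£565.35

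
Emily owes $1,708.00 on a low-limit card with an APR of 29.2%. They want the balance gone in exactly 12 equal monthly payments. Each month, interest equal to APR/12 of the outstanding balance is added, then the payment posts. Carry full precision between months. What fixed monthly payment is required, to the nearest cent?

$165.84

Monthly rate r = 29.2%/12 = 2.43333% = 0.0243333.
Level-payment amortization: P = B₀·r / (1 − (1+r)^(−n)) = 1708.00·0.0243333 / (1 − 1.02433^(−12)).
Denominator 1 − (1+r)^(−12) = 0.250616143.
P = 41.5613 / 0.250616143 ≈ 165.84.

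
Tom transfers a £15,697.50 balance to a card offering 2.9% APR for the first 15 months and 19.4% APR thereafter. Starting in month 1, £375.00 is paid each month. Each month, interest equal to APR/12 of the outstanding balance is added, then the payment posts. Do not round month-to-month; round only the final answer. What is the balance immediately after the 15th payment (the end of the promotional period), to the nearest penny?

Promo months 1–15 at r₀ = 2.9%/12 = 0.00241667; months 16+ at r₁ = 19.4%/12 = 0.0161667.
After month 15: iterate B ← B·(1+r₀) − £375.00 for 15 months → £10,555.10.

£10,555.10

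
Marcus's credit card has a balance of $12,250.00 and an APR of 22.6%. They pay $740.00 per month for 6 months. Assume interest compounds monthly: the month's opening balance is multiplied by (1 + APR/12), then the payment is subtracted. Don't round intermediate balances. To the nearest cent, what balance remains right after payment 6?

$9,046.71

Monthly rate r = 22.6%/12 = 1.88333% = 0.0188333.
Each month: B ← B·(1+r) − $740.00.
Month 1: interest $230.71; balance after payment $11,740.71.
Month 2: interest $221.12; balance after payment $11,221.83.
Month 3: interest $211.34; balance after payment $10,693.17.
Month 4: interest $201.39; balance after payment $10,154.56.
Month 5: interest $191.24; balance after payment $9,605.80.
Month 6: interest $180.91; balance after payment $9,046.71.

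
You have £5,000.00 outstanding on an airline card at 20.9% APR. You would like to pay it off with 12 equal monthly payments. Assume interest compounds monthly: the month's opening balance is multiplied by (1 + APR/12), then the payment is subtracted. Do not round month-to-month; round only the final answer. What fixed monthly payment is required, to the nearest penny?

Monthly rate r = 20.9%/12 = 1.74167% = 0.0174167.
Level-payment amortization: P = B₀·r / (1 − (1+r)^(−n)) = 5000.00·0.0174167 / (1 − 1.01742^(−12)).
Denominator 1 − (1+r)^(−12) = 0.187143603.
P = 87.0833 / 0.187143603 ≈ 465.33.

£465.33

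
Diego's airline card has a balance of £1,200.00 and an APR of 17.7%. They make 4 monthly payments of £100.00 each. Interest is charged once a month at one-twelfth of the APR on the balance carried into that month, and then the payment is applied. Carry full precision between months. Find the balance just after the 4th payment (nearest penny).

£863.44

Monthly rate r = 17.7%/12 = 1.475% = 0.01475.
Each month: B ← B·(1+r) − £100.00.
Month 1: interest £17.70; balance after payment £1,117.70.
Month 2: interest £16.49; balance after payment £1,034.19.
Month 3: interest £15.25; balance after payment £949.44.
Month 4: interest £14.00; balance after payment £863.44.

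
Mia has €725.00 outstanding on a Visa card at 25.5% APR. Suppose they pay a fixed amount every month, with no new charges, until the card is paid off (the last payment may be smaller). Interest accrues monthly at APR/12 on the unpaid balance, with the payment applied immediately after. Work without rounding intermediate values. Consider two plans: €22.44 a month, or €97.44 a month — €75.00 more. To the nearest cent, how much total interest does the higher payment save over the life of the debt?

€440.41

Monthly rate r = 25.5%/12 = 2.125% = 0.02125.
At €22.44/mo: n = ⌈−ln(1 − rB₀/P)/ln(1+r)⌉ = 56 payments (last €3.90); total interest = total paid − €725.00 = €513.10.
At €97.44/mo: 9 payments (last €18.17); total interest €72.69.
Interest saved = €513.10 − €72.69 = €440.41.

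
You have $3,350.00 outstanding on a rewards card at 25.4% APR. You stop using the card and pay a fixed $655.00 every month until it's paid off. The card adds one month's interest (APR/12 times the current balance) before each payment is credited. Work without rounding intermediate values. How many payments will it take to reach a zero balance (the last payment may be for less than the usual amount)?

6 months

Monthly rate r = 25.4%/12 = 2.11667% = 0.0211667.
Recurrence: B ← B·(1+r) − $655.00.
Month 1: interest $70.91; balance after payment $2,765.91.
Month 2: interest $58.55; balance after payment $2,169.45.
Month 3: interest $45.92; balance after payment $1,560.37.
Month 4: interest $33.03; balance after payment $938.40.
Month 5: interest $19.86; balance after payment $303.26.
Month 6: interest $6.42; balance after payment $0.00.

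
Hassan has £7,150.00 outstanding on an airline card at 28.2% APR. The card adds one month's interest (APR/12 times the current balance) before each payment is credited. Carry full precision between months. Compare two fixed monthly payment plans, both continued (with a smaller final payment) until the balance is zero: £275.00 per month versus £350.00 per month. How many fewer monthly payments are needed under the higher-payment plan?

12 fewer payments

Monthly rate r = 28.2%/12 = 2.35% = 0.0235.
At £275.00/mo: n = ⌈−ln(1 − rB₀/P)/ln(1+r)⌉ = 41 payments (last £178.92); total interest = total paid − £7,150.00 = £4,028.92.
At £350.00/mo: 29 payments (last £55.94); total interest £2,705.94.
Payments saved = 41 − 29 = 12.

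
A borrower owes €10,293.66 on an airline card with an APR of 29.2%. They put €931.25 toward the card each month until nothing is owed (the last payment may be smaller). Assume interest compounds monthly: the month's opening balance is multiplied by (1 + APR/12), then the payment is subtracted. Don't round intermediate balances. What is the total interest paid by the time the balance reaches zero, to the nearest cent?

€1,842.21

Monthly rate r = 29.2%/12 = 2.43333% = 0.0243333.
Payoff takes n = ⌈−ln(1 − rB₀/P)/ln(1+r)⌉ = ⌈13.031⌉ = 14 payments; the last is €29.62.
Total paid = 13·€931.25 + €29.62 = €12,135.87.
Total interest = total paid − principal = €12,135.87 − €10,293.66 = €1,842.21.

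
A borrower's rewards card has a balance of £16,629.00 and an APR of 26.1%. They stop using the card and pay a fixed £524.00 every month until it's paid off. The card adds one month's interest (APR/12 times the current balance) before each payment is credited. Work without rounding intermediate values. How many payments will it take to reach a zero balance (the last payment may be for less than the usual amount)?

Monthly rate r = 26.1%/12 = 2.175% = 0.02175.
Recurrence: B ← B·(1+r) − £524.00.
Month 1: interest £361.68; balance after payment £16,466.68.
Month 2: interest £358.15; balance after payment £16,300.83.
Closed form: n = −ln(1 − rB₀/P)/ln(1+r) = −ln(0.30977)/ln(1.02175) ≈ 54.466, so the balance reaches zero during payment 55.

55 months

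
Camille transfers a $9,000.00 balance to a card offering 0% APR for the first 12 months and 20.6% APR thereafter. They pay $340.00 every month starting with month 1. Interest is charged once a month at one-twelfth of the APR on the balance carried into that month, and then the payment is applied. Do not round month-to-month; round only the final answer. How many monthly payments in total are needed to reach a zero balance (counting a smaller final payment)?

29 months

Promo months 1–12 at r₀ = 0%/12 = 0; months 13+ at r₁ = 20.6%/12 = 0.0171667.
After month 12 (no interest yet): B = $9,000.00 − 12·$340.00 = $4,920.00.
Then at r₁ with $340.00/mo: n₂ = −ln(1 − r₁·B/P)/ln(1+r₁) ≈ 16.78 → 17 more payments.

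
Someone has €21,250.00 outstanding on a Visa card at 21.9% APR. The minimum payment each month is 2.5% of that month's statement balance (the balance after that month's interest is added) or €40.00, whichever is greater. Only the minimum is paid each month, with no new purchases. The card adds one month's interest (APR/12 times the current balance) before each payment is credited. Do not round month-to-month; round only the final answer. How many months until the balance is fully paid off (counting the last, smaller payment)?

Monthly rate r = 21.9%/12 = 1.825% = 0.01825.
While 2.5% of the post-interest balance exceeds €40.00, each month B ← (B·(1+r))·(1 − 0.025), i.e. B shrinks by the factor (1+r)·0.975 = 0.99279.
This holds for months 1–361. Entering month 362 the balance is €1,561.24; 2.5% of the post-interest balance is now below €40.00, so the flat €40.00 minimum applies from here.
From month 362 a fixed €40.00 at rate r clears €1,561.24 in 69 more payments. Total: 361 + 69 = 430 months.

430 months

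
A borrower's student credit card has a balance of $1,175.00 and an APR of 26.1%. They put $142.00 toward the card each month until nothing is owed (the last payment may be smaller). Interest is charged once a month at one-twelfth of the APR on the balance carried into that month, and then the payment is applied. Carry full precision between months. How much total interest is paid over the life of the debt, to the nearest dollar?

$135

Monthly rate r = 26.1%/12 = 2.175% = 0.02175.
Payoff takes n = ⌈−ln(1 − rB₀/P)/ln(1+r)⌉ = ⌈9.222⌉ = 10 payments; the last is $31.72.
Total paid = 9·$142.00 + $31.72 = $1,309.72.
Total interest = total paid − principal = $1,309.72 − $1,175.00 = $134.72.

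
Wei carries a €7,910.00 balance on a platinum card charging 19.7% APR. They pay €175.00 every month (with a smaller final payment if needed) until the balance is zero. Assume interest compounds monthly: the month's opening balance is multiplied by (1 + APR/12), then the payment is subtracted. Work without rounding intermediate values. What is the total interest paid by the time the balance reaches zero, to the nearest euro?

Monthly rate r = 19.7%/12 = 1.64167% = 0.0164167.
Payoff takes n = ⌈−ln(1 − rB₀/P)/ln(1+r)⌉ = ⌈83.209⌉ = 84 payments; the last is €36.83.
Total paid = 83·€175.00 + €36.83 = €14,561.83.
Total interest = total paid − principal = €14,561.83 − €7,910.00 = €6,651.83.

€6,652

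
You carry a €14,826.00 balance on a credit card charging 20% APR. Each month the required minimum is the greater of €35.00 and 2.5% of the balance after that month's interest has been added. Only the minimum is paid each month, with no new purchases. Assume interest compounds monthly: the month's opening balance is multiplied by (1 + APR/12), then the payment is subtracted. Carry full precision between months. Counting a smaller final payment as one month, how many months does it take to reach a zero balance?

335 months

Monthly rate r = 20%/12 = 1.66667% = 0.0166667.
While 2.5% of the post-interest balance exceeds €35.00, each month B ← (B·(1+r))·(1 − 0.025), i.e. B shrinks by the factor (1+r)·0.975 = 0.99125.
This holds for months 1–271. Entering month 272 the balance is €1,369.84; 2.5% of the post-interest balance is now below €35.00, so the flat €35.00 minimum applies from here.
From month 272 a fixed €35.00 at rate r clears €1,369.84 in 64 more payments. Total: 271 + 64 = 335 months.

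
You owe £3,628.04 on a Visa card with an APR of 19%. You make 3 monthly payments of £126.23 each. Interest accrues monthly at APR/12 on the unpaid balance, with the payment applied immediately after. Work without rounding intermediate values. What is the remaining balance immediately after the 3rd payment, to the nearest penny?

£3,418.40

Monthly rate r = 19%/12 = 1.58333% = 0.0158333.
Each month: B ← B·(1+r) − £126.23.
Month 1: interest £57.44; balance after payment £3,559.25.
Month 2: interest £56.35; balance after payment £3,489.38.
Month 3: interest £55.25; balance after payment £3,418.40.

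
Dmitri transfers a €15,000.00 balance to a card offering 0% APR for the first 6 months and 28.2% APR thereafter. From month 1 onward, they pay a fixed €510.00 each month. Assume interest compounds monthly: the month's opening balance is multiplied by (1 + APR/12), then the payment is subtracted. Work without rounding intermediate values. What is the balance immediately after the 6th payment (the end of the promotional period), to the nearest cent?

Promo months 1–6 at r₀ = 0%/12 = 0; months 7+ at r₁ = 28.2%/12 = 0.0235.
After month 6 (no interest yet): B = €15,000.00 − 6·€510.00 = €11,940.00.

€11,940.00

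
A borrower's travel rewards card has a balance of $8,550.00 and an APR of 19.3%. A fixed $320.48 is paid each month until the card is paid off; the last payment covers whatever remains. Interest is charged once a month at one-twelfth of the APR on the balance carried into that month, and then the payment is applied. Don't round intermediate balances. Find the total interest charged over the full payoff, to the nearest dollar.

Monthly rate r = 19.3%/12 = 1.60833% = 0.0160833.
Payoff takes n = ⌈−ln(1 − rB₀/P)/ln(1+r)⌉ = ⌈35.130⌉ = 36 payments; the last is $41.94.
Total paid = 35·$320.48 + $41.94 = $11,258.74.
Total interest = total paid − principal = $11,258.74 − $8,550.00 = $2,708.74.

$2,709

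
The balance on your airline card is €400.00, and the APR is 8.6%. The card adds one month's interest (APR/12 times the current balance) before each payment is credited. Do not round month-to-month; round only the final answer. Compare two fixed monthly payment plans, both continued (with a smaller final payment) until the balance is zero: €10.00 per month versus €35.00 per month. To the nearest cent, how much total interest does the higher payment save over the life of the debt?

€54.22

Monthly rate r = 8.6%/12 = 0.716667% = 0.00716667.
At €10.00/mo: n = ⌈−ln(1 − rB₀/P)/ln(1+r)⌉ = 48 payments (last €3.05); total interest = total paid − €400.00 = €73.05.
At €35.00/mo: 12 payments (last €33.83); total interest €18.83.
Interest saved = €73.05 − €18.83 = €54.22.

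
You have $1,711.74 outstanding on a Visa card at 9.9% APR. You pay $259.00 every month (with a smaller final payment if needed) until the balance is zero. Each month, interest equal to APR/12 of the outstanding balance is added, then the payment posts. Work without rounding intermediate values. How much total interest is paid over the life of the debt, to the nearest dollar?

Monthly rate r = 9.9%/12 = 0.825% = 0.00825.
Payoff takes n = ⌈−ln(1 − rB₀/P)/ln(1+r)⌉ = ⌈6.824⌉ = 7 payments; the last is $213.58.
Total paid = 6·$259.00 + $213.58 = $1,767.58.
Total interest = total paid − principal = $1,767.58 − $1,711.74 = $55.84.

$56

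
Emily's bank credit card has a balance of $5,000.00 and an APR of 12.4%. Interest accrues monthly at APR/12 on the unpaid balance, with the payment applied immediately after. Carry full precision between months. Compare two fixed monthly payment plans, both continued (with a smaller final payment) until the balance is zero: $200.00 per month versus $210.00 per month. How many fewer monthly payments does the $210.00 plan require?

Monthly rate r = 12.4%/12 = 1.03333% = 0.0103333.
At $200.00/mo: n = ⌈−ln(1 − rB₀/P)/ln(1+r)⌉ = 30 payments (last $14.20); total interest = total paid − $5,000.00 = $814.20.
At $210.00/mo: 28 payments (last $99.07); total interest $769.07.
Payments saved = 30 − 28 = 2.

2 fewer payments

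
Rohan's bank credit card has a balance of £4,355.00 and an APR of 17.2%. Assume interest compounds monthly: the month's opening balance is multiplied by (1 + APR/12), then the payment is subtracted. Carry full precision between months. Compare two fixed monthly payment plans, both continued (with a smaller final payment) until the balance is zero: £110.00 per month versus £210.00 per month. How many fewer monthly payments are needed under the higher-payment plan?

Monthly rate r = 17.2%/12 = 1.43333% = 0.0143333.
At £110.00/mo: n = ⌈−ln(1 − rB₀/P)/ln(1+r)⌉ = 59 payments (last £98.02); total interest = total paid − £4,355.00 = £2,123.02.
At £210.00/mo: 25 payments (last £165.38); total interest £850.38.
Payments saved = 59 − 25 = 34.

34 fewer payments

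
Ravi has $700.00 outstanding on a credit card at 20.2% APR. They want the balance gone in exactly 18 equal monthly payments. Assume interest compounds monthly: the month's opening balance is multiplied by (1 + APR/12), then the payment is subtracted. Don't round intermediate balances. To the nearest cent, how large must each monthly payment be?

Monthly rate r = 20.2%/12 = 1.68333% = 0.0168333.
Level-payment amortization: P = B₀·r / (1 − (1+r)^(−n)) = 700.00·0.0168333 / (1 − 1.01683^(−18)).
Denominator 1 − (1+r)^(−18) = 0.259535815.
P = 11.7833 / 0.259535815 ≈ 45.40.

$45.40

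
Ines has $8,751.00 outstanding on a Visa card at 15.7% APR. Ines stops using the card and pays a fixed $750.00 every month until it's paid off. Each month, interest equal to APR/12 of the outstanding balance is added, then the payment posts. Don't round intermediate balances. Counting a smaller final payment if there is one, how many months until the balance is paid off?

Monthly rate r = 15.7%/12 = 1.30833% = 0.0130833.
Recurrence: B ← B·(1+r) − $750.00.
Month 1: interest $114.49; balance after payment $8,115.49.
Month 2: interest $106.18; balance after payment $7,471.67.
Closed form: n = −ln(1 − rB₀/P)/ln(1+r) = −ln(0.84734)/ln(1.01308) ≈ 12.744, so the balance reaches zero during payment 13.

13 months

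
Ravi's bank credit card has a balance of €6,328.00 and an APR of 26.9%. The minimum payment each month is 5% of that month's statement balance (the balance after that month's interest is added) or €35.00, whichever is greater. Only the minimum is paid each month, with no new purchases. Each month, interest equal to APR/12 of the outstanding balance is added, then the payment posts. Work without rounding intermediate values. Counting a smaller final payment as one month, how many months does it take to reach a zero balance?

Monthly rate r = 26.9%/12 = 2.24167% = 0.0224167.
While 5% of the post-interest balance exceeds €35.00, each month B ← (B·(1+r))·(1 − 0.05), i.e. B shrinks by the factor (1+r)·0.95 = 0.9713.
This holds for months 1–77. Entering month 78 the balance is €671.95; 5% of the post-interest balance is now below €35.00, so the flat €35.00 minimum applies from here.
From month 78 a fixed €35.00 at rate r clears €671.95 in 26 more payments. Total: 77 + 26 = 103 months.

103 months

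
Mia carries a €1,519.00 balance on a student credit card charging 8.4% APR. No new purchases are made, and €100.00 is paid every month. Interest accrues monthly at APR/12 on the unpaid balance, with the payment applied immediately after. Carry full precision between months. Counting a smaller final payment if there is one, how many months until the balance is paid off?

Monthly rate r = 8.4%/12 = 0.7% = 0.007.
Recurrence: B ← B·(1+r) − €100.00.
Month 1: interest €10.63; balance after payment €1,429.63.
Month 2: interest €10.01; balance after payment €1,339.64.
Closed form: n = −ln(1 − rB₀/P)/ln(1+r) = −ln(0.89367)/ln(1.007) ≈ 16.116, so the balance reaches zero during payment 17.

17 payments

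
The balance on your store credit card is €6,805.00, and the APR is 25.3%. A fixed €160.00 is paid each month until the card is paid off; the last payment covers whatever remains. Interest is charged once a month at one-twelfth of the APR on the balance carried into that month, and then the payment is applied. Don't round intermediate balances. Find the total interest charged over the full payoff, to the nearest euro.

Monthly rate r = 25.3%/12 = 2.10833% = 0.0210833.
Payoff takes n = ⌈−ln(1 − rB₀/P)/ln(1+r)⌉ = ⌈108.805⌉ = 109 payments; the last is €129.05.
Total paid = 108·€160.00 + €129.05 = €17,409.05.
Total interest = total paid − principal = €17,409.05 − €6,805.00 = €10,604.05.

€10,604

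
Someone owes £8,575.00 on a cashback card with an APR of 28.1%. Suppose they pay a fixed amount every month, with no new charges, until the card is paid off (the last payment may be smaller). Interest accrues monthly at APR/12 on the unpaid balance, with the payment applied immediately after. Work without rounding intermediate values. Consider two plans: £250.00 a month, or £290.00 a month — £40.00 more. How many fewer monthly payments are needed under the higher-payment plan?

20 fewer payments

Monthly rate r = 28.1%/12 = 2.34167% = 0.0234167.
At £250.00/mo: n = ⌈−ln(1 − rB₀/P)/ln(1+r)⌉ = 71 payments (last £57.27); total interest = total paid − £8,575.00 = £8,982.27.
At £290.00/mo: 51 payments (last £271.34); total interest £6,196.34.
Payments saved = 71 − 51 = 20.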